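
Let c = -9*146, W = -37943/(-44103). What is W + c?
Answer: -57913399/44103 ≈ -1313.1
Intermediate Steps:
W = 37943/44103 (W = -37943*(-1/44103) = 37943/44103 ≈ 0.86033)
c = -1314
W + c = 37943/44103 - 1314 = -57913399/44103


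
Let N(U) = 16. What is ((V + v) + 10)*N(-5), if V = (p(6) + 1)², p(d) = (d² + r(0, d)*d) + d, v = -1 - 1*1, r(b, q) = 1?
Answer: 38544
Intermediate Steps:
v = -2 (v = -1 - 1 = -2)
p(d) = d² + 2*d (p(d) = (d² + 1*d) + d = (d² + d) + d = (d + d²) + d = d² + 2*d)
V = 2401 (V = (6*(2 + 6) + 1)² = (6*8 + 1)² = (48 + 1)² = 49² = 2401)
((V + v) + 10)*N(-5) = ((2401 - 2) + 10)*16 = (2399 + 10)*16 = 2409*16 = 38544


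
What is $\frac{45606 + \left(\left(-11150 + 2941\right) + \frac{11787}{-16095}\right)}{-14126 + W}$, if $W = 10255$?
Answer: $- \frac{28661568}{2966845} \approx -9.6606$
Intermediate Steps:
$\frac{45606 + \left(\left(-11150 + 2941\right) + \frac{11787}{-16095}\right)}{-14126 + W} = \frac{45606 + \left(\left(-11150 + 2941\right) + \frac{11787}{-16095}\right)}{-14126 + 10255} = \frac{45606 + \left(-8209 + 11787 \left(- \frac{1}{16095}\right)\right)}{-3871} = \left(45606 - \frac{44045214}{5365}\right) \left(- \frac{1}{3871}\right) = \frac{200630976}{5365} \left(- \frac{1}{3871}\right) = - \frac{28661568}{2966845}$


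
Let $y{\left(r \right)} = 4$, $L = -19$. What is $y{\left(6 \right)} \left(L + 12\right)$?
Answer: $-28$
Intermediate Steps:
$y{\left(6 \right)} \left(L + 12\right) = 4 \left(-19 + 12\right) = 4 \left(-7\right) = -28$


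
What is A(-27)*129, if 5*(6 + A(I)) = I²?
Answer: 90171/5 ≈ 18034.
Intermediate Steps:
A(I) = -6 + I²/5
A(-27)*129 = (-6 + (⅕)*(-27)²)*129 = (-6 + (⅕)*729)*129 = (-6 + 729/5)*129 = (699/5)*129 = 90171/5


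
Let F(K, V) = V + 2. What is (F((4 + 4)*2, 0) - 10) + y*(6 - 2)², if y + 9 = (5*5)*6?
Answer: 2248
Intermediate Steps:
y = 141 (y = -9 + (5*5)*6 = -9 + 25*6 = -9 + 150 = 141)
F(K, V) = 2 + V
(F((4 + 4)*2, 0) - 10) + y*(6 - 2)² = ((2 + 0) - 10) + 141*(6 - 2)² = (2 - 10) + 141*4² = -8 + 141*16 = -8 + 2256 = 2248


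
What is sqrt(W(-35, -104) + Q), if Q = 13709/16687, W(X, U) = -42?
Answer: I*sqrt(11466388615)/16687 ≈ 6.417*I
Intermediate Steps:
Q = 13709/16687 (Q = 13709*(1/16687) = 13709/16687 ≈ 0.82154)
sqrt(W(-35, -104) + Q) = sqrt(-42 + 13709/16687) = sqrt(-687145/16687) = I*sqrt(11466388615)/16687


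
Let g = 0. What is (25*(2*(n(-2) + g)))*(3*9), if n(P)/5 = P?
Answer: -13500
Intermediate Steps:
n(P) = 5*P
(25*(2*(n(-2) + g)))*(3*9) = (25*(2*(5*(-2) + 0)))*(3*9) = (25*(2*(-10 + 0)))*27 = (25*(2*(-10)))*27 = (25*(-20))*27 = -500*27 = -13500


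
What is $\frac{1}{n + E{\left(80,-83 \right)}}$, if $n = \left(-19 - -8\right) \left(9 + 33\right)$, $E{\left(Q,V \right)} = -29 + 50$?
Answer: $- \frac{1}{441} \approx -0.0022676$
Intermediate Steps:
$E{\left(Q,V \right)} = 21$
$n = -462$ ($n = \left(-19 + 8\right) 42 = \left(-11\right) 42 = -462$)
$\frac{1}{n + E{\left(80,-83 \right)}} = \frac{1}{-462 + 21} = \frac{1}{-441} = - \frac{1}{441}$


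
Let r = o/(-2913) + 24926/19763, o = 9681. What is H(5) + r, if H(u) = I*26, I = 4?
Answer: 1956174737/19189873 ≈ 101.94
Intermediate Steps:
H(u) = 104 (H(u) = 4*26 = 104)
r = -39572055/19189873 (r = 9681/(-2913) + 24926/19763 = 9681*(-1/2913) + 24926*(1/19763) = -3227/971 + 24926/19763 = -39572055/19189873 ≈ -2.0621)
H(5) + r = 104 - 39572055/19189873 = 1956174737/19189873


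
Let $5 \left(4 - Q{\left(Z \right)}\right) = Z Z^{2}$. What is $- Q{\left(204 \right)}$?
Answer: $\frac{8489644}{5} \approx 1.6979 \cdot 10^{6}$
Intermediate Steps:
$Q{\left(Z \right)} = 4 - \frac{Z^{3}}{5}$ ($Q{\left(Z \right)} = 4 - \frac{Z Z^{2}}{5} = 4 - \frac{Z^{3}}{5}$)
$- Q{\left(204 \right)} = - (4 - \frac{204^{3}}{5}) = - (4 - \frac{8489664}{5}) = \left(-1\right) \left(- \frac{8489644}{5}\right) = \frac{8489644}{5}$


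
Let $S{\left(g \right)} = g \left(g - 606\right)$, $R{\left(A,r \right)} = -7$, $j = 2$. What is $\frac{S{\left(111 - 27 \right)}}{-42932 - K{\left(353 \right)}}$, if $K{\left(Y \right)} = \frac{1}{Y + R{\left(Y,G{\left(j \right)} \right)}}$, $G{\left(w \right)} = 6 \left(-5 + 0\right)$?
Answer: $\frac{1685712}{1650497} \approx 1.0213$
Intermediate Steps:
$G{\left(w \right)} = -30$ ($G{\left(w \right)} = 6 \left(-5\right) = -30$)
$S{\left(g \right)} = g \left(-606 + g\right)$
$K{\left(Y \right)} = \frac{1}{-7 + Y}$ ($K{\left(Y \right)} = \frac{1}{Y - 7} = \frac{1}{-7 + Y}$)
$\frac{S{\left(111 - 27 \right)}}{-42932 - K{\left(353 \right)}} = \frac{\left(111 - 27\right) \left(-606 + \left(111 - 27\right)\right)}{-42932 - \frac{1}{-7 + 353}} = \frac{84 \left(-606 + 84\right)}{-42932 - \frac{1}{346}} = \frac{84 \left(-522\right)}{-42932 - \frac{1}{346}} = - \frac{43848}{-42932 - \frac{1}{346}} = - \frac{43848}{- \frac{14854473}{346}} = \left(-43848\right) \left(- \frac{346}{14854473}\right) = \frac{1685712}{1650497}$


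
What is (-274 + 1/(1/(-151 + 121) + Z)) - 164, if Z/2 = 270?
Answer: -7095132/16199 ≈ -438.00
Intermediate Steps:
Z = 540 (Z = 2*270 = 540)
(-274 + 1/(1/(-151 + 121) + Z)) - 164 = (-274 + 1/(1/(-151 + 121) + 540)) - 164 = (-274 + 1/(1/(-30) + 540)) - 164 = (-274 + 1/(-1/30 + 540)) - 164 = (-274 + 1/(16199/30)) - 164 = (-274 + 30/16199) - 164 = -4438496/16199 - 164 = -7095132/16199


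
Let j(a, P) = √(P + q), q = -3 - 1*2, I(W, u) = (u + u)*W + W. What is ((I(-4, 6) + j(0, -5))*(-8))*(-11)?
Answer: -4576 + 88*I*√10 ≈ -4576.0 + 278.28*I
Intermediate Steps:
I(W, u) = W + 2*W*u (I(W, u) = (2*u)*W + W = 2*W*u + W = W + 2*W*u)
q = -5 (q = -3 - 2 = -5)
j(a, P) = √(-5 + P) (j(a, P) = √(P - 5) = √(-5 + P))
((I(-4, 6) + j(0, -5))*(-8))*(-11) = ((-4*(1 + 2*6) + √(-5 - 5))*(-8))*(-11) = ((-4*(1 + 12) + √(-10))*(-8))*(-11) = ((-4*13 + I*√10)*(-8))*(-11) = ((-52 + I*√10)*(-8))*(-11) = (416 - 8*I*√10)*(-11) = -4576 + 88*I*√10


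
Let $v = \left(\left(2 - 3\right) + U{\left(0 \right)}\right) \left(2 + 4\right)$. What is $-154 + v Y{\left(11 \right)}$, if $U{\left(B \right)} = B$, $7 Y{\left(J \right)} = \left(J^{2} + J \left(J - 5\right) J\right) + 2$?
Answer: $- \frac{6172}{7} \approx -881.71$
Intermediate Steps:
$Y{\left(J \right)} = \frac{2}{7} + \frac{J^{2}}{7} + \frac{J^{2} \left(-5 + J\right)}{7}$ ($Y{\left(J \right)} = \frac{\left(J^{2} + J \left(J - 5\right) J\right) + 2}{7} = \frac{\left(J^{2} + J \left(-5 + J\right) J\right) + 2}{7} = \frac{\left(J^{2} + J^{2} \left(-5 + J\right)\right) + 2}{7} = \frac{2 + J^{2} + J^{2} \left(-5 + J\right)}{7} = \frac{2}{7} + \frac{J^{2}}{7} + \frac{J^{2} \left(-5 + J\right)}{7}$)
$v = -6$ ($v = \left(\left(2 - 3\right) + 0\right) \left(2 + 4\right) = \left(\left(2 - 3\right) + 0\right) 6 = \left(-1 + 0\right) 6 = \left(-1\right) 6 = -6$)
$-154 + v Y{\left(11 \right)} = -154 - 6 \left(\frac{2}{7} - \frac{4 \cdot 11^{2}}{7} + \frac{11^{3}}{7}\right) = -154 - 6 \left(\frac{2}{7} - \frac{484}{7} + \frac{1}{7} \cdot 1331\right) = -154 - 6 \left(\frac{2}{7} - \frac{484}{7} + \frac{1331}{7}\right) = -154 - \frac{5094}{7} = - \frac{6172}{7}$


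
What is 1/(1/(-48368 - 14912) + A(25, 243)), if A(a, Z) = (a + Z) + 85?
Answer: 63280/22337839 ≈ 0.0028329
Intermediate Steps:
A(a, Z) = 85 + Z + a (A(a, Z) = (Z + a) + 85 = 85 + Z + a)
1/(1/(-48368 - 14912) + A(25, 243)) = 1/(1/(-48368 - 14912) + (85 + 243 + 25)) = 1/(1/(-63280) + 353) = 1/(-1/63280 + 353) = 1/(22337839/63280) = 63280/22337839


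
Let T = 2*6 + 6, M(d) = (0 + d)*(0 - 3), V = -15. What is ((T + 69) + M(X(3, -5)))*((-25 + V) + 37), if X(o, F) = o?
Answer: -234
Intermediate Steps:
M(d) = -3*d (M(d) = d*(-3) = -3*d)
T = 18 (T = 12 + 6 = 18)
((T + 69) + M(X(3, -5)))*((-25 + V) + 37) = ((18 + 69) - 3*3)*((-25 - 15) + 37) = (87 - 9)*(-40 + 37) = 78*(-3) = -234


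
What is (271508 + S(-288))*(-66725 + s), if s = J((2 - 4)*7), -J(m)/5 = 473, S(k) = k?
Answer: -18738589800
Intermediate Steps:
J(m) = -2365 (J(m) = -5*473 = -2365)
s = -2365
(271508 + S(-288))*(-66725 + s) = (271508 - 288)*(-66725 - 2365) = 271220*(-69090) = -18738589800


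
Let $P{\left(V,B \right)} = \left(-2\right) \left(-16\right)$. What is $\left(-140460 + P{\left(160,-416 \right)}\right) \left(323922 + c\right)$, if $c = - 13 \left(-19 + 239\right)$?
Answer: $-45086094536$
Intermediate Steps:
$P{\left(V,B \right)} = 32$
$c = -2860$ ($c = \left(-13\right) 220 = -2860$)
$\left(-140460 + P{\left(160,-416 \right)}\right) \left(323922 + c\right) = \left(-140460 + 32\right) \left(323922 - 2860\right) = \left(-140428\right) 321062 = -45086094536$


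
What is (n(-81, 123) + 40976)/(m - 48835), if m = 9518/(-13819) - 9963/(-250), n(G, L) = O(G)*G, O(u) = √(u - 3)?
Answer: -141561836000/168577417053 + 20728500*I*√21/6243608039 ≈ -0.83974 + 0.015214*I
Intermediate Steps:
O(u) = √(-3 + u)
n(G, L) = G*√(-3 + G) (n(G, L) = √(-3 + G)*G = G*√(-3 + G))
m = 135299197/3454750 (m = 9518*(-1/13819) - 9963*(-1/250) = -9518/13819 + 9963/250 = 135299197/3454750 ≈ 39.163)
(n(-81, 123) + 40976)/(m - 48835) = (-81*√(-3 - 81) + 40976)/(135299197/3454750 - 48835) = (-162*I*√21 + 40976)/(-168577417053/3454750) = (-162*I*√21 + 40976)*(-3454750/168577417053) = (40976 - 162*I*√21)*(-3454750/168577417053) = -141561836000/168577417053 + 20728500*I*√21/6243608039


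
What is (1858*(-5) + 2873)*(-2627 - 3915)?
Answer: 41980014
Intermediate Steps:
(1858*(-5) + 2873)*(-2627 - 3915) = (-9290 + 2873)*(-6542) = -6417*(-6542) = 41980014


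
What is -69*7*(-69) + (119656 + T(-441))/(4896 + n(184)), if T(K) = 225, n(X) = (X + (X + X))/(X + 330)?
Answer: 41974438613/1258548 ≈ 33352.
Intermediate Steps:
n(X) = 3*X/(330 + X) (n(X) = (X + 2*X)/(330 + X) = (3*X)/(330 + X) = 3*X/(330 + X))
-69*7*(-69) + (119656 + T(-441))/(4896 + n(184)) = -69*7*(-69) + (119656 + 225)/(4896 + 3*184/(330 + 184)) = -483*(-69) + 119881/(4896 + 3*184/514) = 33327 + 119881/(4896 + 3*184*(1/514)) = 33327 + 119881/(4896 + 276/257) = 33327 + 119881/(1258548/257) = 33327 + 119881*(257/1258548) = 33327 + 30809417/1258548 = 41974438613/1258548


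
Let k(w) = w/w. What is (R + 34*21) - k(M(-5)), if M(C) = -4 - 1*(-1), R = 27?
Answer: 740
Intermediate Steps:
M(C) = -3 (M(C) = -4 + 1 = -3)
k(w) = 1
(R + 34*21) - k(M(-5)) = (27 + 34*21) - 1*1 = (27 + 714) - 1 = 741 - 1 = 740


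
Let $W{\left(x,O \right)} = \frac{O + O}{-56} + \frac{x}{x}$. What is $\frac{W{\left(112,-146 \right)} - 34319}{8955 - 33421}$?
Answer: $\frac{480379}{342524} \approx 1.4025$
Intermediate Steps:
$W{\left(x,O \right)} = 1 - \frac{O}{28}$ ($W{\left(x,O \right)} = 2 O \left(- \frac{1}{56}\right) + 1 = - \frac{O}{28} + 1 = 1 - \frac{O}{28}$)
$\frac{W{\left(112,-146 \right)} - 34319}{8955 - 33421} = \frac{\left(1 - - \frac{73}{14}\right) - 34319}{8955 - 33421} = \frac{\left(1 + \frac{73}{14}\right) - 34319}{-24466} = \left(\frac{87}{14} - 34319\right) \left(- \frac{1}{24466}\right) = \left(- \frac{480379}{14}\right) \left(- \frac{1}{24466}\right) = \frac{480379}{342524}$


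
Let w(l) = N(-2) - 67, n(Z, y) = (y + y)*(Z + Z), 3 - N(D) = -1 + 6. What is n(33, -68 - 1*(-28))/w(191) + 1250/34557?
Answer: 60849070/794811 ≈ 76.558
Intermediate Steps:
N(D) = -2 (N(D) = 3 - (-1 + 6) = 3 - 1*5 = 3 - 5 = -2)
n(Z, y) = 4*Z*y (n(Z, y) = (2*y)*(2*Z) = 4*Z*y)
w(l) = -69 (w(l) = -2 - 67 = -69)
n(33, -68 - 1*(-28))/w(191) + 1250/34557 = (4*33*(-68 - 1*(-28)))/(-69) + 1250/34557 = (4*33*(-68 + 28))*(-1/69) + 1250*(1/34557) = (4*33*(-40))*(-1/69) + 1250/34557 = -5280*(-1/69) + 1250/34557 = 1760/23 + 1250/34557 = 60849070/794811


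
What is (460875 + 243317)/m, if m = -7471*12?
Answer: -176048/22413 ≈ -7.8547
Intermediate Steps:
m = -89652
(460875 + 243317)/m = (460875 + 243317)/(-89652) = 704192*(-1/89652) = -176048/22413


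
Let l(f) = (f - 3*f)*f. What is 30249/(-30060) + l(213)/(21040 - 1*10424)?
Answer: -21171581/2216090 ≈ -9.5536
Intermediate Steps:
l(f) = -2*f² (l(f) = (-2*f)*f = -2*f²)
30249/(-30060) + l(213)/(21040 - 1*10424) = 30249/(-30060) + (-2*213²)/(21040 - 1*10424) = 30249*(-1/30060) + (-2*45369)/(21040 - 10424) = -3361/3340 - 90738/10616 = -3361/3340 - 90738*1/10616 = -3361/3340 - 45369/5308 = -21171581/2216090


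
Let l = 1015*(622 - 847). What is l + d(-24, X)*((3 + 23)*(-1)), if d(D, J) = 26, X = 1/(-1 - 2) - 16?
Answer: -229051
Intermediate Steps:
X = -49/3 (X = 1/(-3) - 16 = -⅓ - 16 = -49/3 ≈ -16.333)
l = -228375 (l = 1015*(-225) = -228375)
l + d(-24, X)*((3 + 23)*(-1)) = -228375 + 26*((3 + 23)*(-1)) = -228375 + 26*(26*(-1)) = -228375 + 26*(-26) = -228375 - 676 = -229051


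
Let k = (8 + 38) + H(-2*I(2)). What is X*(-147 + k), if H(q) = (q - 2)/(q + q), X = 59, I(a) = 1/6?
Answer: -11505/2 ≈ -5752.5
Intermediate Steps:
I(a) = ⅙
H(q) = (-2 + q)/(2*q) (H(q) = (-2 + q)/((2*q)) = (-2 + q)*(1/(2*q)) = (-2 + q)/(2*q))
k = 99/2 (k = (8 + 38) + (-2 - 2*⅙)/(2*((-2*⅙))) = 46 + (-2 - ⅓)/(2*(-⅓)) = 46 + (½)*(-3)*(-7/3) = 46 + 7/2 = 99/2 ≈ 49.500)
X*(-147 + k) = 59*(-147 + 99/2) = 59*(-195/2) = -11505/2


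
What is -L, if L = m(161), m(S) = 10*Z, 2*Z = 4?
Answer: -20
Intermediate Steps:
Z = 2 (Z = (1/2)*4 = 2)
m(S) = 20 (m(S) = 10*2 = 20)
L = 20
-L = -1*20 = -20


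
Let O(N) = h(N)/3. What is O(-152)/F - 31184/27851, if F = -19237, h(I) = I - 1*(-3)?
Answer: -1795510025/1607309061 ≈ -1.1171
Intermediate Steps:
h(I) = 3 + I (h(I) = I + 3 = 3 + I)
O(N) = 1 + N/3 (O(N) = (3 + N)/3 = (3 + N)*(⅓) = 1 + N/3)
O(-152)/F - 31184/27851 = (1 + (⅓)*(-152))/(-19237) - 31184/27851 = (1 - 152/3)*(-1/19237) - 31184*1/27851 = -149/3*(-1/19237) - 31184/27851 = 149/57711 - 31184/27851 = -1795510025/1607309061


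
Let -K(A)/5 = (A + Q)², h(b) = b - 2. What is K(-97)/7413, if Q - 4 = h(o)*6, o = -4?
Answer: -27735/2471 ≈ -11.224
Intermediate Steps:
h(b) = -2 + b
Q = -32 (Q = 4 + (-2 - 4)*6 = 4 - 6*6 = 4 - 36 = -32)
K(A) = -5*(-32 + A)² (K(A) = -5*(A - 32)² = -5*(-32 + A)²)
K(-97)/7413 = -5*(-32 - 97)²/7413 = -5*(-129)²*(1/7413) = -5*16641*(1/7413) = -83205*1/7413 = -27735/2471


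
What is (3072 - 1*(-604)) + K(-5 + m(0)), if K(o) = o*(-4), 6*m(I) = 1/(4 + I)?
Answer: 22175/6 ≈ 3695.8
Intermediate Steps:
m(I) = 1/(6*(4 + I))
K(o) = -4*o
(3072 - 1*(-604)) + K(-5 + m(0)) = (3072 - 1*(-604)) - 4*(-5 + 1/(6*(4 + 0))) = (3072 + 604) - 4*(-5 + (1/6)/4) = 3676 - 4*(-5 + (1/6)*(1/4)) = 3676 - 4*(-5 + 1/24) = 3676 - 4*(-119/24) = 3676 + 119/6 = 22175/6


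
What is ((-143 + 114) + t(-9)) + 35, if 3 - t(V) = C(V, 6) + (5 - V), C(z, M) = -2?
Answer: -3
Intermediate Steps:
t(V) = V (t(V) = 3 - (-2 + (5 - V)) = 3 - (3 - V) = 3 + (-3 + V) = V)
((-143 + 114) + t(-9)) + 35 = ((-143 + 114) - 9) + 35 = (-29 - 9) + 35 = -38 + 35 = -3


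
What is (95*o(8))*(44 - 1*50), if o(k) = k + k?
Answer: -9120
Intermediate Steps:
o(k) = 2*k
(95*o(8))*(44 - 1*50) = (95*(2*8))*(44 - 1*50) = (95*16)*(44 - 50) = 1520*(-6) = -9120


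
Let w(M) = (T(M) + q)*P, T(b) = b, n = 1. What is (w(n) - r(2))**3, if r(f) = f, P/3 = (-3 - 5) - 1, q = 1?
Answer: -175616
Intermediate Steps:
P = -27 (P = 3*((-3 - 5) - 1) = 3*(-8 - 1) = 3*(-9) = -27)
w(M) = -27 - 27*M (w(M) = (M + 1)*(-27) = (1 + M)*(-27) = -27 - 27*M)
(w(n) - r(2))**3 = ((-27 - 27*1) - 1*2)**3 = ((-27 - 27) - 2)**3 = (-54 - 2)**3 = (-56)**3 = -175616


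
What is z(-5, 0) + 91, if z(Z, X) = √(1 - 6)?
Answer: 91 + I*√5 ≈ 91.0 + 2.2361*I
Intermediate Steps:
z(Z, X) = I*√5 (z(Z, X) = √(-5) = I*√5)
z(-5, 0) + 91 = I*√5 + 91 = 91 + I*√5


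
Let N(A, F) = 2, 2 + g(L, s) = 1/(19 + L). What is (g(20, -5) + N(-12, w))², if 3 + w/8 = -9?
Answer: 1/1521 ≈ 0.00065746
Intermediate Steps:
w = -96 (w = -24 + 8*(-9) = -24 - 72 = -96)
g(L, s) = -2 + 1/(19 + L)
(g(20, -5) + N(-12, w))² = ((-37 - 2*20)/(19 + 20) + 2)² = ((-37 - 40)/39 + 2)² = ((1/39)*(-77) + 2)² = (-77/39 + 2)² = (1/39)² = 1/1521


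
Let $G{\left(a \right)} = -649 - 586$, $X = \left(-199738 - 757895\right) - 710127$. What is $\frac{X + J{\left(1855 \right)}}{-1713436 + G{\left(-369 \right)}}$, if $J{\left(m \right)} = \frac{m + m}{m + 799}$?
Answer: $\frac{2213115665}{2275368417} \approx 0.97264$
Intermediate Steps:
$J{\left(m \right)} = \frac{2 m}{799 + m}$
$X = -1667760$ ($X = -957633 - 710127 = -1667760$)
$G{\left(a \right)} = -1235$ ($G{\left(a \right)} = -649 - 586 = -1235$)
$\frac{X + J{\left(1855 \right)}}{-1713436 + G{\left(-369 \right)}} = \frac{-1667760 + 2 \cdot 1855 \frac{1}{799 + 1855}}{-1713436 - 1235} = \frac{-1667760 + 2 \cdot 1855 \cdot \frac{1}{2654}}{-1714671} = \left(-1667760 + 2 \cdot 1855 \cdot \frac{1}{2654}\right) \left(- \frac{1}{1714671}\right) = \left(-1667760 + \frac{1855}{1327}\right) \left(- \frac{1}{1714671}\right) = \left(- \frac{2213115665}{1327}\right) \left(- \frac{1}{1714671}\right) = \frac{2213115665}{2275368417}$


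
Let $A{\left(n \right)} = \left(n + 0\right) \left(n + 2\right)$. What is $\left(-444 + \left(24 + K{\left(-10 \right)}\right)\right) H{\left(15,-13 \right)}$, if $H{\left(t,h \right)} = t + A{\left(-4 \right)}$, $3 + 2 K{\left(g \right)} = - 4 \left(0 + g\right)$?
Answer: $- \frac{18469}{2} \approx -9234.5$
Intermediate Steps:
$K{\left(g \right)} = - \frac{3}{2} - 2 g$ ($K{\left(g \right)} = - \frac{3}{2} + \frac{\left(-4\right) \left(0 + g\right)}{2} = - \frac{3}{2} + \frac{\left(-4\right) g}{2} = - \frac{3}{2} - 2 g$)
$A{\left(n \right)} = n \left(2 + n\right)$
$H{\left(t,h \right)} = 8 + t$ ($H{\left(t,h \right)} = t - 4 \left(2 - 4\right) = t - -8 = t + 8 = 8 + t$)
$\left(-444 + \left(24 + K{\left(-10 \right)}\right)\right) H{\left(15,-13 \right)} = \left(-444 + \left(24 - - \frac{37}{2}\right)\right) \left(8 + 15\right) = \left(-444 + \left(24 + \left(- \frac{3}{2} + 20\right)\right)\right) 23 = \left(-444 + \left(24 + \frac{37}{2}\right)\right) 23 = \left(-444 + \frac{85}{2}\right) 23 = \left(- \frac{803}{2}\right) 23 = - \frac{18469}{2}$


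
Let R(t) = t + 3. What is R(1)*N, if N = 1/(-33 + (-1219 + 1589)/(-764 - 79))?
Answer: -3372/28189 ≈ -0.11962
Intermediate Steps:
R(t) = 3 + t
N = -843/28189 (N = 1/(-33 + 370/(-843)) = 1/(-33 + 370*(-1/843)) = 1/(-33 - 370/843) = 1/(-28189/843) = -843/28189 ≈ -0.029905)
R(1)*N = (3 + 1)*(-843/28189) = 4*(-843/28189) = -3372/28189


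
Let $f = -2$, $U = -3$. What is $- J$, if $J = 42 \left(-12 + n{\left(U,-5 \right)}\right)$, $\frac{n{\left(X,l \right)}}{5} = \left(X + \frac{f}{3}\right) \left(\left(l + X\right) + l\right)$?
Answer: $-9506$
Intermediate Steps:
$n{\left(X,l \right)} = 5 \left(- \frac{2}{3} + X\right) \left(X + 2 l\right)$ ($n{\left(X,l \right)} = 5 \left(X - \frac{2}{3}\right) \left(\left(l + X\right) + l\right) = 5 \left(X - \frac{2}{3}\right) \left(\left(X + l\right) + l\right) = 5 \left(X - \frac{2}{3}\right) \left(X + 2 l\right) = 5 \left(- \frac{2}{3} + X\right) \left(X + 2 l\right)$)
$J = 9506$ ($J = 42 \left(-12 + \left(5 \left(-3\right)^{2} - - \frac{100}{3} - -10 + 10 \left(-3\right) \left(-5\right)\right)\right) = 42 \left(-12 + \left(5 \cdot 9 + \frac{100}{3} + 10 + 150\right)\right) = 42 \left(-12 + \left(45 + \frac{100}{3} + 10 + 150\right)\right) = 42 \left(-12 + \frac{715}{3}\right) = 42 \cdot \frac{679}{3} = 9506$)
$- J = \left(-1\right) 9506 = -9506$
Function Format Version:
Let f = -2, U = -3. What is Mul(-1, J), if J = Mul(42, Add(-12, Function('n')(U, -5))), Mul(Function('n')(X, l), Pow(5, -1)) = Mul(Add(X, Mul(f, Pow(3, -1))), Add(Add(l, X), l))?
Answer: -9506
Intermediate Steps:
Function('n')(X, l) = Mul(5, Add(Rational(-2, 3), X), Add(X, Mul(2, l))) (Function('n')(X, l) = Mul(5, Mul(Add(X, Mul(-2, Pow(3, -1))), Add(Add(l, X), l))) = Mul(5, Mul(Add(X, Mul(-2, Rational(1, 3))), Add(Add(X, l), l))) = Mul(5, Mul(Add(X, Rational(-2, 3)), Add(X, Mul(2, l)))) = Mul(5, Mul(Add(Rational(-2, 3), X), Add(X, Mul(2, l)))) = Mul(5, Add(Rational(-2, 3), X), Add(X, Mul(2, l))))
J = 9506 (J = Mul(42, Add(-12, Add(Mul(5, Pow(-3, 2)), Mul(Rational(-20, 3), -5), Mul(Rational(-10, 3), -3), Mul(10, -3, -5)))) = Mul(42, Add(-12, Add(Mul(5, 9), Rational(100, 3), 10, 150))) = Mul(42, Add(-12, Add(45, Rational(100, 3), 10, 150))) = Mul(42, Add(-12, Rational(715, 3))) = Mul(42, Rational(679, 3)) = 9506)
Mul(-1, J) = Mul(-1, 9506) = -9506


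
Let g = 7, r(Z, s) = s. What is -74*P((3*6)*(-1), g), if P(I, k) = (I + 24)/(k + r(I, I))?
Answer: 444/11 ≈ 40.364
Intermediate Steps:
P(I, k) = (24 + I)/(I + k) (P(I, k) = (I + 24)/(k + I) = (24 + I)/(I + k))
-74*P((3*6)*(-1), g) = -74*(24 + (3*6)*(-1))/((3*6)*(-1) + 7) = -74*(24 + 18*(-1))/(18*(-1) + 7) = -74*(24 - 18)/(-18 + 7) = -74*6/(-11) = -(-74)*6/11 = -74*(-6/11) = 444/11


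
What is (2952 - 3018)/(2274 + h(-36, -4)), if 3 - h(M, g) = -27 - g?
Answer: -33/1150 ≈ -0.028696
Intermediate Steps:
h(M, g) = 30 + g (h(M, g) = 3 - (-27 - g) = 3 + (27 + g) = 30 + g)
(2952 - 3018)/(2274 + h(-36, -4)) = (2952 - 3018)/(2274 + (30 - 4)) = -66/(2274 + 26) = -66/2300 = -66*1/2300 = -33/1150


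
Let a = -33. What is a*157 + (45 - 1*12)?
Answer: -5148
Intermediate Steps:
a*157 + (45 - 1*12) = -33*157 + (45 - 1*12) = -5181 + (45 - 12) = -5181 + 33 = -5148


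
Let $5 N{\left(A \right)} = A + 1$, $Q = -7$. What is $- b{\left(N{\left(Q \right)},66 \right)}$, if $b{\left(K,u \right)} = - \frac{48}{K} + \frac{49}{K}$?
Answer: $\frac{5}{6} \approx 0.83333$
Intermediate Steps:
$N{\left(A \right)} = \frac{1}{5} + \frac{A}{5}$ ($N{\left(A \right)} = \frac{A + 1}{5} = \frac{1 + A}{5} = \frac{1}{5} + \frac{A}{5}$)
$b{\left(K,u \right)} = \frac{1}{K}$
$- b{\left(N{\left(Q \right)},66 \right)} = - \frac{1}{\frac{1}{5} + \frac{1}{5} \left(-7\right)} = - \frac{1}{\frac{1}{5} - \frac{7}{5}} = - \frac{1}{- \frac{6}{5}} = \left(-1\right) \left(- \frac{5}{6}\right) = \frac{5}{6}$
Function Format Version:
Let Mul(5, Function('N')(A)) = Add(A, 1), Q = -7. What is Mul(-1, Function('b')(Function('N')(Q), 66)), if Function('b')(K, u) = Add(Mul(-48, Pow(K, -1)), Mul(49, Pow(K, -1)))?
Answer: Rational(5, 6) ≈ 0.83333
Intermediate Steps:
Function('N')(A) = Add(Rational(1, 5), Mul(Rational(1, 5), A)) (Function('N')(A) = Mul(Rational(1, 5), Add(A, 1)) = Mul(Rational(1, 5), Add(1, A)) = Add(Rational(1, 5), Mul(Rational(1, 5), A)))
Function('b')(K, u) = Pow(K, -1)
Mul(-1, Function('b')(Function('N')(Q), 66)) = Mul(-1, Pow(Add(Rational(1, 5), Mul(Rational(1, 5), -7)), -1)) = Mul(-1, Pow(Add(Rational(1, 5), Rational(-7, 5)), -1)) = Mul(-1, Pow(Rational(-6, 5), -1)) = Mul(-1, Rational(-5, 6)) = Rational(5, 6)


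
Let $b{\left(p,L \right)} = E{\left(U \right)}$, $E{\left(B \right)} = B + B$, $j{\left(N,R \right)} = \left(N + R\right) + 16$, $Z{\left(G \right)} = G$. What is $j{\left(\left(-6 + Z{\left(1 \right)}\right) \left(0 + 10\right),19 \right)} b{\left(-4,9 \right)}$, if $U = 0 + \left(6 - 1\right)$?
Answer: $-150$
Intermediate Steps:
$j{\left(N,R \right)} = 16 + N + R$
$U = 5$ ($U = 0 + 5 = 5$)
$E{\left(B \right)} = 2 B$
$b{\left(p,L \right)} = 10$ ($b{\left(p,L \right)} = 2 \cdot 5 = 10$)
$j{\left(\left(-6 + Z{\left(1 \right)}\right) \left(0 + 10\right),19 \right)} b{\left(-4,9 \right)} = \left(16 + \left(-6 + 1\right) \left(0 + 10\right) + 19\right) 10 = \left(16 - 50 + 19\right) 10 = \left(-15\right) 10 = -150$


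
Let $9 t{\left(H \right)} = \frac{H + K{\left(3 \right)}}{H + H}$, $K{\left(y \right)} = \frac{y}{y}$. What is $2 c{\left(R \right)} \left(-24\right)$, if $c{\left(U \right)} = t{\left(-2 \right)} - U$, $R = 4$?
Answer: $\frac{572}{3} \approx 190.67$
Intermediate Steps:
$K{\left(y \right)} = 1$
$t{\left(H \right)} = \frac{1 + H}{18 H}$ ($t{\left(H \right)} = \frac{\left(H + 1\right) \frac{1}{H + H}}{9} = \frac{\left(1 + H\right) \frac{1}{2 H}}{9} = \frac{\frac{1}{2} \frac{1}{H} \left(1 + H\right)}{9} = \frac{1 + H}{18 H}$)
$c{\left(U \right)} = \frac{1}{36} - U$ ($c{\left(U \right)} = \frac{1 - 2}{18 \left(-2\right)} - U = \frac{1}{18} \left(- \frac{1}{2}\right) \left(-1\right) - U = \frac{1}{36} - U$)
$2 c{\left(R \right)} \left(-24\right) = 2 \left(\frac{1}{36} - 4\right) \left(-24\right) = 2 \left(- \frac{143}{36}\right) \left(-24\right) = \left(- \frac{143}{18}\right) \left(-24\right) = \frac{572}{3}$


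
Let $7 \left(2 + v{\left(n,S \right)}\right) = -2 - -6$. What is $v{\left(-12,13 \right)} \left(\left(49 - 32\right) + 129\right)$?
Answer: $- \frac{1460}{7} \approx -208.57$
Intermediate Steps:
$v{\left(n,S \right)} = - \frac{10}{7}$ ($v{\left(n,S \right)} = -2 + \frac{-2 - -6}{7} = -2 + \frac{-2 + 6}{7} = -2 + \frac{1}{7} \cdot 4 = -2 + \frac{4}{7} = - \frac{10}{7}$)
$v{\left(-12,13 \right)} \left(\left(49 - 32\right) + 129\right) = - \frac{10 \left(\left(49 - 32\right) + 129\right)}{7} = - \frac{10 \left(17 + 129\right)}{7} = \left(- \frac{10}{7}\right) 146 = - \frac{1460}{7}$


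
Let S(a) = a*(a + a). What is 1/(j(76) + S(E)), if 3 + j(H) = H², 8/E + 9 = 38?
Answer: 841/4855221 ≈ 0.00017322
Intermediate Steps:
E = 8/29 (E = 8/(-9 + 38) = 8/29 ≈ 0.27586)
S(a) = 2*a² (S(a) = a*(2*a) = 2*a²)
j(H) = -3 + H²
1/(j(76) + S(E)) = 1/((-3 + 76²) + 2*(8/29)²) = 1/((-3 + 5776) + 2*(64/841)) = 1/(5773 + 128/841) = 1/(4855221/841) = 841/4855221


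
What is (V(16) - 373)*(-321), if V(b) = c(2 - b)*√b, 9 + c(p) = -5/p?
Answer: 915813/7 ≈ 1.3083e+5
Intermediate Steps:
c(p) = -9 - 5/p
V(b) = √b*(-9 - 5/(2 - b)) (V(b) = (-9 - 5/(2 - b))*√b = √b*(-9 - 5/(2 - b)))
(V(16) - 373)*(-321) = (√16*(23 - 9*16)/(-2 + 16) - 373)*(-321) = (4*(23 - 144)/14 - 373)*(-321) = (4*(1/14)*(-121) - 373)*(-321) = (-242/7 - 373)*(-321) = -2853/7*(-321) = 915813/7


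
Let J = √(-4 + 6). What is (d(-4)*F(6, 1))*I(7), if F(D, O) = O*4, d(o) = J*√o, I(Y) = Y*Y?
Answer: 392*I*√2 ≈ 554.37*I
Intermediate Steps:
I(Y) = Y²
J = √2 ≈ 1.4142
d(o) = √2*√o
F(D, O) = 4*O
(d(-4)*F(6, 1))*I(7) = ((√2*√(-4))*(4*1))*7² = ((√2*(2*I))*4)*49 = ((2*I*√2)*4)*49 = (8*I*√2)*49 = 392*I*√2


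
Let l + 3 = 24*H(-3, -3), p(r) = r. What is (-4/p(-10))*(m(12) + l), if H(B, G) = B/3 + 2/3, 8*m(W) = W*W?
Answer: 14/5 ≈ 2.8000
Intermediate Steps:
m(W) = W**2/8 (m(W) = (W*W)/8 = W**2/8)
H(B, G) = 2/3 + B/3 (H(B, G) = B*(1/3) + 2*(1/3) = B/3 + 2/3 = 2/3 + B/3)
l = -11 (l = -3 + 24*(2/3 + (1/3)*(-3)) = -3 + 24*(2/3 - 1) = -3 + 24*(-1/3) = -3 - 8 = -11)
(-4/p(-10))*(m(12) + l) = (-4/(-10))*((1/8)*12**2 - 11) = (-4*(-1/10))*((1/8)*144 - 11) = 2*(18 - 11)/5 = (2/5)*7 = 14/5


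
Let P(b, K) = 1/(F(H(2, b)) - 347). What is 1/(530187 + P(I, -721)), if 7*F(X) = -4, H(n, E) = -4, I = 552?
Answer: 2433/1289944964 ≈ 1.8861e-6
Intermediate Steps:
F(X) = -4/7 (F(X) = (⅐)*(-4) = -4/7)
P(b, K) = -7/2433 (P(b, K) = 1/(-4/7 - 347) = 1/(-2433/7) = -7/2433)
1/(530187 + P(I, -721)) = 1/(530187 - 7/2433) = 1/(1289944964/2433) = 2433/1289944964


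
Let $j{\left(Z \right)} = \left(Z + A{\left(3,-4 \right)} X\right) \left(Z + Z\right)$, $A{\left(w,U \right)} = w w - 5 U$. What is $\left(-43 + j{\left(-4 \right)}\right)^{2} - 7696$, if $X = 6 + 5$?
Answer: $6561273$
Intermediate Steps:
$A{\left(w,U \right)} = w^{2} - 5 U$
$X = 11$
$j{\left(Z \right)} = 2 Z \left(319 + Z\right)$ ($j{\left(Z \right)} = \left(Z + \left(3^{2} - -20\right) 11\right) \left(Z + Z\right) = \left(Z + \left(9 + 20\right) 11\right) 2 Z = \left(Z + 29 \cdot 11\right) 2 Z = \left(Z + 319\right) 2 Z = \left(319 + Z\right) 2 Z = 2 Z \left(319 + Z\right)$)
$\left(-43 + j{\left(-4 \right)}\right)^{2} - 7696 = \left(-43 + 2 \left(-4\right) \left(319 - 4\right)\right)^{2} - 7696 = \left(-43 + 2 \left(-4\right) 315\right)^{2} - 7696 = \left(-43 - 2520\right)^{2} - 7696 = \left(-2563\right)^{2} - 7696 = 6568969 - 7696 = 6561273$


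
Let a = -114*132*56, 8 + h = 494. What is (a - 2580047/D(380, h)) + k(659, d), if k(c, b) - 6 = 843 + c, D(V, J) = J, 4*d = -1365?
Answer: -411393527/486 ≈ -8.4649e+5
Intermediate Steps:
d = -1365/4 (d = (1/4)*(-1365) = -1365/4 ≈ -341.25)
h = 486 (h = -8 + 494 = 486)
a = -842688 (a = -15048*56 = -842688)
k(c, b) = 849 + c (k(c, b) = 6 + (843 + c) = 849 + c)
(a - 2580047/D(380, h)) + k(659, d) = (-842688 - 2580047/486) + (849 + 659) = (-842688 - 2580047*1/486) + 1508 = (-842688 - 2580047/486) + 1508 = -412126415/486 + 1508 = -411393527/486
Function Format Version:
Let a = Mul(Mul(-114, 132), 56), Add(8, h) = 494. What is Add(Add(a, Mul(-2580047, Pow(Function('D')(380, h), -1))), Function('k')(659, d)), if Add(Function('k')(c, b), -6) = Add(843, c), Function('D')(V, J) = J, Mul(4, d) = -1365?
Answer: Rational(-411393527, 486) ≈ -8.4649e+5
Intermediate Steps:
d = Rational(-1365, 4) (d = Mul(Rational(1, 4), -1365) = Rational(-1365, 4) ≈ -341.25)
h = 486 (h = Add(-8, 494) = 486)
a = -842688 (a = Mul(-15048, 56) = -842688)
Function('k')(c, b) = Add(849, c) (Function('k')(c, b) = Add(6, Add(843, c)) = Add(849, c))
Add(Add(a, Mul(-2580047, Pow(Function('D')(380, h), -1))), Function('k')(659, d)) = Add(Add(-842688, Mul(-2580047, Pow(486, -1))), Add(849, 659)) = Add(Add(-842688, Mul(-2580047, Rational(1, 486))), 1508) = Add(Add(-842688, Rational(-2580047, 486)), 1508) = Add(Rational(-412126415, 486), 1508) = Rational(-411393527, 486)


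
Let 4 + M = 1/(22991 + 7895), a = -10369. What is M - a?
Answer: 320133391/30886 ≈ 10365.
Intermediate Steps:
M = -123543/30886 (M = -4 + 1/(22991 + 7895) = -4 + 1/30886 = -123543/30886 ≈ -4.0000)
M - a = -123543/30886 - 1*(-10369) = -123543/30886 + 10369 = 320133391/30886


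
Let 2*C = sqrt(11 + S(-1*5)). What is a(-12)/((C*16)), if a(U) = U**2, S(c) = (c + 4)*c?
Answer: 9/2 ≈ 4.5000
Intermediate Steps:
S(c) = c*(4 + c) (S(c) = (4 + c)*c = c*(4 + c))
C = 2 (C = sqrt(11 + (-1*5)*(4 - 1*5))/2 = sqrt(11 - 5*(4 - 5))/2 = sqrt(11 - 5*(-1))/2 = sqrt(11 + 5)/2 = sqrt(16)/2 = (1/2)*4 = 2)
a(-12)/((C*16)) = (-12)**2/((2*16)) = 144/32 = 144*(1/32) = 9/2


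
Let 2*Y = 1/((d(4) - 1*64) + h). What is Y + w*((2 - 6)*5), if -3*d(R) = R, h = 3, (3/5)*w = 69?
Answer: -860203/374 ≈ -2300.0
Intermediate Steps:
w = 115 (w = (5/3)*69 = 115)
d(R) = -R/3
Y = -3/374 (Y = 1/(2*((-⅓*4 - 1*64) + 3)) = 1/(2*((-4/3 - 64) + 3)) = 1/(2*(-196/3 + 3)) = 1/(2*(-187/3)) = (½)*(-3/187) = -3/374 ≈ -0.0080214)
Y + w*((2 - 6)*5) = -3/374 + 115*((2 - 6)*5) = -3/374 + 115*(-4*5) = -3/374 + 115*(-20) = -3/374 - 2300 = -860203/374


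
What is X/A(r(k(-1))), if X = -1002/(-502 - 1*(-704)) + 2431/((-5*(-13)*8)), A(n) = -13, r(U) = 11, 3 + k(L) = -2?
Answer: 1153/52520 ≈ 0.021954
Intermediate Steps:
k(L) = -5 (k(L) = -3 - 2 = -5)
X = -1153/4040 (X = -1002/(-502 + 704) + 2431/((65*8)) = -1002/202 + 2431/520 = -1002*1/202 + 2431*(1/520) = -501/101 + 187/40 = -1153/4040 ≈ -0.28540)
X/A(r(k(-1))) = -1153/4040/(-13) = -1153/4040*(-1/13) = 1153/52520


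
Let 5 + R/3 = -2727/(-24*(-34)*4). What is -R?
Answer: 19047/1088 ≈ 17.506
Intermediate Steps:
R = -19047/1088 (R = -15 + 3*(-2727/(-24*(-34)*4)) = -15 + 3*(-2727/(816*4)) = -15 + 3*(-2727/3264) = -15 + 3*(-2727*1/3264) = -15 + 3*(-909/1088) = -15 - 2727/1088 = -19047/1088 ≈ -17.506)
-R = -1*(-19047/1088) = 19047/1088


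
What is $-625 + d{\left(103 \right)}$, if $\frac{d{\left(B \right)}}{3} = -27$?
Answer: $-706$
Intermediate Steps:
$d{\left(B \right)} = -81$ ($d{\left(B \right)} = 3 \left(-27\right) = -81$)
$-625 + d{\left(103 \right)} = -625 - 81 = -706$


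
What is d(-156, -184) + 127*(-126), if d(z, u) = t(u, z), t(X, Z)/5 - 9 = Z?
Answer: -16737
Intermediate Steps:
t(X, Z) = 45 + 5*Z
d(z, u) = 45 + 5*z
d(-156, -184) + 127*(-126) = (45 + 5*(-156)) + 127*(-126) = (45 - 780) - 16002 = -735 - 16002 = -16737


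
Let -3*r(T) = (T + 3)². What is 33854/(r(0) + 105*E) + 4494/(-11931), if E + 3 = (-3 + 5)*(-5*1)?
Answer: -68343311/2720268 ≈ -25.124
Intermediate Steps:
r(T) = -(3 + T)²/3 (r(T) = -(T + 3)²/3 = -(3 + T)²/3)
E = -13 (E = -3 + (-3 + 5)*(-5*1) = -3 + 2*(-5) = -3 - 10 = -13)
33854/(r(0) + 105*E) + 4494/(-11931) = 33854/(-(3 + 0)²/3 + 105*(-13)) + 4494/(-11931) = 33854/(-⅓*3² - 1365) + 4494*(-1/11931) = 33854/(-⅓*9 - 1365) - 1498/3977 = 33854/(-3 - 1365) - 1498/3977 = 33854/(-1368) - 1498/3977 = 33854*(-1/1368) - 1498/3977 = -16927/684 - 1498/3977 = -68343311/2720268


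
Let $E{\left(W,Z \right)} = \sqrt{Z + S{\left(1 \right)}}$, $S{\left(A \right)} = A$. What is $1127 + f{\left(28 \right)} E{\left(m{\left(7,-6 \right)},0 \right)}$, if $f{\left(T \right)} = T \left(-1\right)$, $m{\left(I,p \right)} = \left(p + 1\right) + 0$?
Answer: $1099$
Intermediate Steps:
$m{\left(I,p \right)} = 1 + p$ ($m{\left(I,p \right)} = \left(1 + p\right) + 0 = 1 + p$)
$E{\left(W,Z \right)} = \sqrt{1 + Z}$ ($E{\left(W,Z \right)} = \sqrt{Z + 1} = \sqrt{1 + Z}$)
$f{\left(T \right)} = - T$
$1127 + f{\left(28 \right)} E{\left(m{\left(7,-6 \right)},0 \right)} = 1127 + \left(-1\right) 28 \sqrt{1 + 0} = 1127 - 28 \sqrt{1} = 1127 - 28 = 1099$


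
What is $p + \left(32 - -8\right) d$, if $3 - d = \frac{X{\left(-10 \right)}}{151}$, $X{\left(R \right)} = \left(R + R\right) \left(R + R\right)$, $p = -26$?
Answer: $- \frac{1806}{151} \approx -11.96$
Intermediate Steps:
$X{\left(R \right)} = 4 R^{2}$ ($X{\left(R \right)} = 2 R 2 R = 4 R^{2}$)
$d = \frac{53}{151}$ ($d = 3 - \frac{4 \left(-10\right)^{2}}{151} = 3 - 4 \cdot 100 \cdot \frac{1}{151} = 3 - 400 \cdot \frac{1}{151} = 3 - \frac{400}{151} = \frac{53}{151} \approx 0.35099$)
$p + \left(32 - -8\right) d = -26 + \left(32 - -8\right) \frac{53}{151} = -26 + \left(32 + 8\right) \frac{53}{151} = -26 + 40 \cdot \frac{53}{151} = -26 + \frac{2120}{151} = - \frac{1806}{151}$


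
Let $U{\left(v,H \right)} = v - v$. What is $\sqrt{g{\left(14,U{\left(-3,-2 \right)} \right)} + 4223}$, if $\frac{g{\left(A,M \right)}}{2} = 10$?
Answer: $\sqrt{4243} \approx 65.138$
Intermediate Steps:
$U{\left(v,H \right)} = 0$
$g{\left(A,M \right)} = 20$ ($g{\left(A,M \right)} = 2 \cdot 10 = 20$)
$\sqrt{g{\left(14,U{\left(-3,-2 \right)} \right)} + 4223} = \sqrt{20 + 4223} = \sqrt{4243}$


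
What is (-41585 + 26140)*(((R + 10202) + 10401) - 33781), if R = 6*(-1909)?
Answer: 380441240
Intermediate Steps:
R = -11454
(-41585 + 26140)*(((R + 10202) + 10401) - 33781) = (-41585 + 26140)*(((-11454 + 10202) + 10401) - 33781) = -15445*((-1252 + 10401) - 33781) = -15445*(9149 - 33781) = -15445*(-24632) = 380441240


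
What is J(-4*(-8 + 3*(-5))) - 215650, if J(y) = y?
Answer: -215558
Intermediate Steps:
J(-4*(-8 + 3*(-5))) - 215650 = -4*(-8 + 3*(-5)) - 215650 = -4*(-8 - 15) - 215650 = -4*(-23) - 215650 = 92 - 215650 = -215558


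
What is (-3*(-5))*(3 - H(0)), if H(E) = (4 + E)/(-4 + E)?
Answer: 60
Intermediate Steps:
H(E) = (4 + E)/(-4 + E)
(-3*(-5))*(3 - H(0)) = (-3*(-5))*(3 - (4 + 0)/(-4 + 0)) = 15*(3 - 4/(-4)) = 15*(3 - (-1)*4/4) = 15*(3 - 1*(-1)) = 15*(3 + 1) = 15*4 = 60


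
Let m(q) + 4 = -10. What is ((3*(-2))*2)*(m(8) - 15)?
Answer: 348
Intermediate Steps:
m(q) = -14 (m(q) = -4 - 10 = -14)
((3*(-2))*2)*(m(8) - 15) = ((3*(-2))*2)*(-14 - 15) = -6*2*(-29) = -12*(-29) = 348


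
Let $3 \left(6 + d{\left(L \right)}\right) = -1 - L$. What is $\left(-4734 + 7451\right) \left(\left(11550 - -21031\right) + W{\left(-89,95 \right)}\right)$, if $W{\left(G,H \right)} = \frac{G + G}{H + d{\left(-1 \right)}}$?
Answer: $88517143$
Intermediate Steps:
$d{\left(L \right)} = - \frac{19}{3} - \frac{L}{3}$ ($d{\left(L \right)} = -6 + \frac{-1 - L}{3} = -6 - \left(\frac{1}{3} + \frac{L}{3}\right) = - \frac{19}{3} - \frac{L}{3}$)
$W{\left(G,H \right)} = \frac{2 G}{-6 + H}$ ($W{\left(G,H \right)} = \frac{G + G}{H - 6} = \frac{2 G}{H + \left(- \frac{19}{3} + \frac{1}{3}\right)} = \frac{2 G}{H - 6} = \frac{2 G}{-6 + H}$)
$\left(-4734 + 7451\right) \left(\left(11550 - -21031\right) + W{\left(-89,95 \right)}\right) = \left(-4734 + 7451\right) \left(\left(11550 - -21031\right) + 2 \left(-89\right) \frac{1}{-6 + 95}\right) = 2717 \left(\left(11550 + 21031\right) + 2 \left(-89\right) \frac{1}{89}\right) = 2717 \left(32581 + 2 \left(-89\right) \frac{1}{89}\right) = 2717 \left(32581 - 2\right) = 2717 \cdot 32579 = 88517143$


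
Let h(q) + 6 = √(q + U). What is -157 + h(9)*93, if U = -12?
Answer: -715 + 93*I*√3 ≈ -715.0 + 161.08*I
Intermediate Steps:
h(q) = -6 + √(-12 + q) (h(q) = -6 + √(q - 12) = -6 + √(-12 + q))
-157 + h(9)*93 = -157 + (-6 + √(-12 + 9))*93 = -157 + (-6 + √(-3))*93 = -157 + (-6 + I*√3)*93 = -157 + (-558 + 93*I*√3) = -715 + 93*I*√3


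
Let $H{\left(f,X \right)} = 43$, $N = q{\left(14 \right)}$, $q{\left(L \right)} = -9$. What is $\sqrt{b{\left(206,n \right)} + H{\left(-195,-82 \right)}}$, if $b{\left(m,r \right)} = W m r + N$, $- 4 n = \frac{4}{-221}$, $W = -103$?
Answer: $\frac{2 i \sqrt{757146}}{221} \approx 7.8746 i$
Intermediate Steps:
$N = -9$
$n = \frac{1}{221}$ ($n = - \frac{4 \frac{1}{-221}}{4} = - \frac{4 \left(- \frac{1}{221}\right)}{4} = \left(- \frac{1}{4}\right) \left(- \frac{4}{221}\right) = \frac{1}{221} \approx 0.0045249$)
$b{\left(m,r \right)} = -9 - 103 m r$ ($b{\left(m,r \right)} = - 103 m r - 9 = -9 - 103 m r$)
$\sqrt{b{\left(206,n \right)} + H{\left(-195,-82 \right)}} = \sqrt{\left(-9 - 21218 \cdot \frac{1}{221}\right) + 43} = \sqrt{\left(-9 - \frac{21218}{221}\right) + 43} = \sqrt{- \frac{23207}{221} + 43} = \sqrt{- \frac{13704}{221}} = \frac{2 i \sqrt{757146}}{221}$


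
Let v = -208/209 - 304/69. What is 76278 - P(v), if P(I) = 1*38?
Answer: 76240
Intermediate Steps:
v = -77888/14421 (v = -208*1/209 - 304*1/69 = -208/209 - 304/69 = -77888/14421 ≈ -5.4010)
P(I) = 38
76278 - P(v) = 76278 - 1*38 = 76278 - 38 = 76240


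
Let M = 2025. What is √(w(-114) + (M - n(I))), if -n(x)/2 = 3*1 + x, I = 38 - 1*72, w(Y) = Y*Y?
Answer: √14959 ≈ 122.31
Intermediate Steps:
w(Y) = Y²
I = -34 (I = 38 - 72 = -34)
n(x) = -6 - 2*x (n(x) = -2*(3*1 + x) = -2*(3 + x) = -6 - 2*x)
√(w(-114) + (M - n(I))) = √((-114)² + (2025 - (-6 - 2*(-34)))) = √(12996 + (2025 - (-6 + 68))) = √(12996 + (2025 - 1*62)) = √(12996 + (2025 - 62)) = √(12996 + 1963) = √14959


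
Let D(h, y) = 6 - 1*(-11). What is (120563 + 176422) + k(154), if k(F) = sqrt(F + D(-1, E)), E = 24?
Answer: 296985 + 3*sqrt(19) ≈ 2.9700e+5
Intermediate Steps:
D(h, y) = 17 (D(h, y) = 6 + 11 = 17)
k(F) = sqrt(17 + F) (k(F) = sqrt(F + 17) = sqrt(17 + F))
(120563 + 176422) + k(154) = (120563 + 176422) + sqrt(17 + 154) = 296985 + sqrt(171) = 296985 + 3*sqrt(19)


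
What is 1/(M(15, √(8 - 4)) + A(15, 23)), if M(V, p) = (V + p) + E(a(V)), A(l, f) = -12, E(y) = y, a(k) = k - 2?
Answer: 1/18 ≈ 0.055556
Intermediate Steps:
a(k) = -2 + k
M(V, p) = -2 + p + 2*V (M(V, p) = (V + p) + (-2 + V) = -2 + p + 2*V)
1/(M(15, √(8 - 4)) + A(15, 23)) = 1/((-2 + √(8 - 4) + 2*15) - 12) = 1/((-2 + √4 + 30) - 12) = 1/((-2 + 2 + 30) - 12) = 1/(30 - 12) = 1/18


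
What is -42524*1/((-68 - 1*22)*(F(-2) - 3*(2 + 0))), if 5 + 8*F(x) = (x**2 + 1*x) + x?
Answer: -170096/2385 ≈ -71.319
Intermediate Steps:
F(x) = -5/8 + x/4 + x**2/8 (F(x) = -5/8 + ((x**2 + 1*x) + x)/8 = -5/8 + ((x**2 + x) + x)/8 = -5/8 + ((x + x**2) + x)/8 = -5/8 + (x**2 + 2*x)/8 = -5/8 + (x/4 + x**2/8) = -5/8 + x/4 + x**2/8)
-42524*1/((-68 - 1*22)*(F(-2) - 3*(2 + 0))) = -42524*1/((-68 - 1*22)*((-5/8 + (1/4)*(-2) + (1/8)*(-2)**2) - 3*(2 + 0))) = -42524*1/((-68 - 22)*((-5/8 - 1/2 + (1/8)*4) - 3*2)) = -42524*(-1/(90*((-5/8 - 1/2 + 1/2) - 6))) = -42524*(-1/(90*(-5/8 - 6))) = -42524/((-90*(-53/8))) = -42524/2385/4 = -42524*4/2385 = -170096/2385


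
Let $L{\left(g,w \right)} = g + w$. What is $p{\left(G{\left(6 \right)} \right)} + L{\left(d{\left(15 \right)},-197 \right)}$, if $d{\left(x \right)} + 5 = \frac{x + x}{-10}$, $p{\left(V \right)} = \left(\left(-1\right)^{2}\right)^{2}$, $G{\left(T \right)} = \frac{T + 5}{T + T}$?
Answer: $-204$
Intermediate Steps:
$G{\left(T \right)} = \frac{5 + T}{2 T}$
$p{\left(V \right)} = 1$ ($p{\left(V \right)} = 1^{2} = 1$)
$d{\left(x \right)} = -5 - \frac{x}{5}$ ($d{\left(x \right)} = -5 + \frac{x + x}{-10} = -5 + 2 x \left(- \frac{1}{10}\right) = -5 - \frac{x}{5}$)
$p{\left(G{\left(6 \right)} \right)} + L{\left(d{\left(15 \right)},-197 \right)} = 1 - 205 = -204$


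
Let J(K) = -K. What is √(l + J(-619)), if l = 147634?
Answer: √148253 ≈ 385.04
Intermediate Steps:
√(l + J(-619)) = √(147634 - 1*(-619)) = √(147634 + 619) = √148253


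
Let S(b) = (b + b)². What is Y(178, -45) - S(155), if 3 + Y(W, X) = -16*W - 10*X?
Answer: -98501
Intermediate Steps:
S(b) = 4*b² (S(b) = (2*b)² = 4*b²)
Y(W, X) = -3 - 16*W - 10*X (Y(W, X) = -3 + (-16*W - 10*X) = -3 - 16*W - 10*X)
Y(178, -45) - S(155) = (-3 - 16*178 - 10*(-45)) - 4*155² = (-3 - 2848 + 450) - 4*24025 = -2401 - 1*96100 = -2401 - 96100 = -98501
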